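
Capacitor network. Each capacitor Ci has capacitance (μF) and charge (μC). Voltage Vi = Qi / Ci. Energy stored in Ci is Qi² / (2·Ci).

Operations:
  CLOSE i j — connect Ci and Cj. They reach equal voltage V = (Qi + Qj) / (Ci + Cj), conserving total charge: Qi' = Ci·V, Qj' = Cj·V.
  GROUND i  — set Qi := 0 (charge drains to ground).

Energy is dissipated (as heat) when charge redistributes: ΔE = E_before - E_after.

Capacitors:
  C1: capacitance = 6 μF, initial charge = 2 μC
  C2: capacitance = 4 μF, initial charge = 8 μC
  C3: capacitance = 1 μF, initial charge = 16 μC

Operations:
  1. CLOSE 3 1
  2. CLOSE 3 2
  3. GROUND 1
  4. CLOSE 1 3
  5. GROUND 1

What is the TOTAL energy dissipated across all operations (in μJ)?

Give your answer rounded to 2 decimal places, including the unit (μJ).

Initial: C1(6μF, Q=2μC, V=0.33V), C2(4μF, Q=8μC, V=2.00V), C3(1μF, Q=16μC, V=16.00V)
Op 1: CLOSE 3-1: Q_total=18.00, C_total=7.00, V=2.57; Q3=2.57, Q1=15.43; dissipated=105.190
Op 2: CLOSE 3-2: Q_total=10.57, C_total=5.00, V=2.11; Q3=2.11, Q2=8.46; dissipated=0.131
Op 3: GROUND 1: Q1=0; energy lost=19.837
Op 4: CLOSE 1-3: Q_total=2.11, C_total=7.00, V=0.30; Q1=1.81, Q3=0.30; dissipated=1.916
Op 5: GROUND 1: Q1=0; energy lost=0.274
Total dissipated: 127.347 μJ

Answer: 127.35 μJ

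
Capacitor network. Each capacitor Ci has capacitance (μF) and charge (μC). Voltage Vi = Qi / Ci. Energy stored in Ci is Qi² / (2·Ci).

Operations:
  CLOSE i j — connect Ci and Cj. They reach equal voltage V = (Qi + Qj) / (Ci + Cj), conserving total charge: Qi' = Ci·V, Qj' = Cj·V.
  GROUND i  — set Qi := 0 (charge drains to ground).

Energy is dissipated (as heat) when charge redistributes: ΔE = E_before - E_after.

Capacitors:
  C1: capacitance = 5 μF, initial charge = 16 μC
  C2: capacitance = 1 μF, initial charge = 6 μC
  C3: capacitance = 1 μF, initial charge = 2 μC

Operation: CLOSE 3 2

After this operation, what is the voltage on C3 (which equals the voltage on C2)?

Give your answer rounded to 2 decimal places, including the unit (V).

Answer: 4.00 V

Derivation:
Initial: C1(5μF, Q=16μC, V=3.20V), C2(1μF, Q=6μC, V=6.00V), C3(1μF, Q=2μC, V=2.00V)
Op 1: CLOSE 3-2: Q_total=8.00, C_total=2.00, V=4.00; Q3=4.00, Q2=4.00; dissipated=4.000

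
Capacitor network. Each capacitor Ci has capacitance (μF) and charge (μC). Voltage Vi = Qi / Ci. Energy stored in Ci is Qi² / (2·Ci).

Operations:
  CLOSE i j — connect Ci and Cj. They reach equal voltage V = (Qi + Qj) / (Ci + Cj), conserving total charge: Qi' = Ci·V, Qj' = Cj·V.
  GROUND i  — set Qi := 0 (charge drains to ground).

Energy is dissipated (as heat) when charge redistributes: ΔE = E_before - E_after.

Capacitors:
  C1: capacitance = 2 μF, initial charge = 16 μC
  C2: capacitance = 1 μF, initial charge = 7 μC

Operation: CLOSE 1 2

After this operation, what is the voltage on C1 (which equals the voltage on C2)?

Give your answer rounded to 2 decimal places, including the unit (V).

Initial: C1(2μF, Q=16μC, V=8.00V), C2(1μF, Q=7μC, V=7.00V)
Op 1: CLOSE 1-2: Q_total=23.00, C_total=3.00, V=7.67; Q1=15.33, Q2=7.67; dissipated=0.333

Answer: 7.67 V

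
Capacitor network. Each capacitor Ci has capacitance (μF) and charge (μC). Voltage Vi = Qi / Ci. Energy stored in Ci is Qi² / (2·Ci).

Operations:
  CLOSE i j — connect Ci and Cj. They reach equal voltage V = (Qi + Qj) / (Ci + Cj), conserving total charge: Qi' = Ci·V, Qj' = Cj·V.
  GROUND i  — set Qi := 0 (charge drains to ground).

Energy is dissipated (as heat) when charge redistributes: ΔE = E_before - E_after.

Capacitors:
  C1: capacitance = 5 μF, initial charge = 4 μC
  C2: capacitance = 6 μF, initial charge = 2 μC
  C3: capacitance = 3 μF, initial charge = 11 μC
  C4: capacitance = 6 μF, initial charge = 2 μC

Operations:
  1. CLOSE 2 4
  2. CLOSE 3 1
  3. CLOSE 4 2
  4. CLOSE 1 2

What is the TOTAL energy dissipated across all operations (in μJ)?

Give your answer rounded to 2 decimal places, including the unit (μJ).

Initial: C1(5μF, Q=4μC, V=0.80V), C2(6μF, Q=2μC, V=0.33V), C3(3μF, Q=11μC, V=3.67V), C4(6μF, Q=2μC, V=0.33V)
Op 1: CLOSE 2-4: Q_total=4.00, C_total=12.00, V=0.33; Q2=2.00, Q4=2.00; dissipated=0.000
Op 2: CLOSE 3-1: Q_total=15.00, C_total=8.00, V=1.88; Q3=5.62, Q1=9.38; dissipated=7.704
Op 3: CLOSE 4-2: Q_total=4.00, C_total=12.00, V=0.33; Q4=2.00, Q2=2.00; dissipated=0.000
Op 4: CLOSE 1-2: Q_total=11.38, C_total=11.00, V=1.03; Q1=5.17, Q2=6.20; dissipated=3.241
Total dissipated: 10.945 μJ

Answer: 10.95 μJ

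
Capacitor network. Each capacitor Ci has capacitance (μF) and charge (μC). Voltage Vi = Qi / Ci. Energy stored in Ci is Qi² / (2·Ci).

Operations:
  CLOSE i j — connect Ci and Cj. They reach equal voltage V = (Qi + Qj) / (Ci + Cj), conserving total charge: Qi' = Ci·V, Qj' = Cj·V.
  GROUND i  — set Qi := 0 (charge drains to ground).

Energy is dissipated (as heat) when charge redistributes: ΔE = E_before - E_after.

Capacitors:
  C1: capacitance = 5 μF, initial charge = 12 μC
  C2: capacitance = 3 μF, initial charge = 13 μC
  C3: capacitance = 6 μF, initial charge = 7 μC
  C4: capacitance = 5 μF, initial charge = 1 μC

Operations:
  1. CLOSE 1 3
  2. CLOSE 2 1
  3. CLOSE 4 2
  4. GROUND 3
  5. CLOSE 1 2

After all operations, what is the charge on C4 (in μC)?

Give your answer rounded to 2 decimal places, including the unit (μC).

Answer: 5.70 μC

Derivation:
Initial: C1(5μF, Q=12μC, V=2.40V), C2(3μF, Q=13μC, V=4.33V), C3(6μF, Q=7μC, V=1.17V), C4(5μF, Q=1μC, V=0.20V)
Op 1: CLOSE 1-3: Q_total=19.00, C_total=11.00, V=1.73; Q1=8.64, Q3=10.36; dissipated=2.074
Op 2: CLOSE 2-1: Q_total=21.64, C_total=8.00, V=2.70; Q2=8.11, Q1=13.52; dissipated=6.367
Op 3: CLOSE 4-2: Q_total=9.11, C_total=8.00, V=1.14; Q4=5.70, Q2=3.42; dissipated=5.881
Op 4: GROUND 3: Q3=0; energy lost=8.950
Op 5: CLOSE 1-2: Q_total=16.94, C_total=8.00, V=2.12; Q1=10.59, Q2=6.35; dissipated=2.297
Final charges: Q1=10.59, Q2=6.35, Q3=0.00, Q4=5.70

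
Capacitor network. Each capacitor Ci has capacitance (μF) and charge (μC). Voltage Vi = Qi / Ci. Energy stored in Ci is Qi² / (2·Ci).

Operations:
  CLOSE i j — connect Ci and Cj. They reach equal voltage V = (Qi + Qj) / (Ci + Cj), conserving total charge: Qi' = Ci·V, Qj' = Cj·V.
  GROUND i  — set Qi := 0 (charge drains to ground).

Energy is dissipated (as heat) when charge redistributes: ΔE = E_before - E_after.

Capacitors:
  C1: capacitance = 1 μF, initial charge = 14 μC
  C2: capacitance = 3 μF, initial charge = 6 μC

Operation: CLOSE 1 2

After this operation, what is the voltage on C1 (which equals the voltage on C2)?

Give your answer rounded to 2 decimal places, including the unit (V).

Initial: C1(1μF, Q=14μC, V=14.00V), C2(3μF, Q=6μC, V=2.00V)
Op 1: CLOSE 1-2: Q_total=20.00, C_total=4.00, V=5.00; Q1=5.00, Q2=15.00; dissipated=54.000

Answer: 5.00 V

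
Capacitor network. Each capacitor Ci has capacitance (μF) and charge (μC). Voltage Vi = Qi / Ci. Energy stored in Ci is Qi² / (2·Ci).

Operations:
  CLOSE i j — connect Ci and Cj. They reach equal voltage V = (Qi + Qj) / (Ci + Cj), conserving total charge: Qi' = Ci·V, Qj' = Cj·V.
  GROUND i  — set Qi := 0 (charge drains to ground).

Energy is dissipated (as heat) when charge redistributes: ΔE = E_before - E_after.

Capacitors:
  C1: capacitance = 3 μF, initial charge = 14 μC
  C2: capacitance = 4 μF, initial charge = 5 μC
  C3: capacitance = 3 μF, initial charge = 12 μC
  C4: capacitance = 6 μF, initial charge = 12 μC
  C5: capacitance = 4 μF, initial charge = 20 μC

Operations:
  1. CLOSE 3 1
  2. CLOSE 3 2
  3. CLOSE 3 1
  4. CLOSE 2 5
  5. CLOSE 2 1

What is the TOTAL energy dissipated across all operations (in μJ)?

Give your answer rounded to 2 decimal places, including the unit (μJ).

Answer: 16.80 μJ

Derivation:
Initial: C1(3μF, Q=14μC, V=4.67V), C2(4μF, Q=5μC, V=1.25V), C3(3μF, Q=12μC, V=4.00V), C4(6μF, Q=12μC, V=2.00V), C5(4μF, Q=20μC, V=5.00V)
Op 1: CLOSE 3-1: Q_total=26.00, C_total=6.00, V=4.33; Q3=13.00, Q1=13.00; dissipated=0.333
Op 2: CLOSE 3-2: Q_total=18.00, C_total=7.00, V=2.57; Q3=7.71, Q2=10.29; dissipated=8.149
Op 3: CLOSE 3-1: Q_total=20.71, C_total=6.00, V=3.45; Q3=10.36, Q1=10.36; dissipated=2.328
Op 4: CLOSE 2-5: Q_total=30.29, C_total=8.00, V=3.79; Q2=15.14, Q5=15.14; dissipated=5.898
Op 5: CLOSE 2-1: Q_total=25.50, C_total=7.00, V=3.64; Q2=14.57, Q1=10.93; dissipated=0.095
Total dissipated: 16.804 μJ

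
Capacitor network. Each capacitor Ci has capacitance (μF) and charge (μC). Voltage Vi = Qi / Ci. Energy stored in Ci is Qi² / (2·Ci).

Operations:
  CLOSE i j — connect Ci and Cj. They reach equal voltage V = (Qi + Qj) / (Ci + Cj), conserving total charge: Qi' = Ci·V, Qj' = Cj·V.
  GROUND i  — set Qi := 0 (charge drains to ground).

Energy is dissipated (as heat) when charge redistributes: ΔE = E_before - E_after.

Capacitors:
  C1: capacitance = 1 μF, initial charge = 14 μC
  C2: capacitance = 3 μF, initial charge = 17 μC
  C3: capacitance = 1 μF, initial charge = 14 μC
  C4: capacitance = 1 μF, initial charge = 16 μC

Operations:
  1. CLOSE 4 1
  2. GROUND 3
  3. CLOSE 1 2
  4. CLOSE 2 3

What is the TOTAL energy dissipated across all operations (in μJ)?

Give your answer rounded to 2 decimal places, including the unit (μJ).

Initial: C1(1μF, Q=14μC, V=14.00V), C2(3μF, Q=17μC, V=5.67V), C3(1μF, Q=14μC, V=14.00V), C4(1μF, Q=16μC, V=16.00V)
Op 1: CLOSE 4-1: Q_total=30.00, C_total=2.00, V=15.00; Q4=15.00, Q1=15.00; dissipated=1.000
Op 2: GROUND 3: Q3=0; energy lost=98.000
Op 3: CLOSE 1-2: Q_total=32.00, C_total=4.00, V=8.00; Q1=8.00, Q2=24.00; dissipated=32.667
Op 4: CLOSE 2-3: Q_total=24.00, C_total=4.00, V=6.00; Q2=18.00, Q3=6.00; dissipated=24.000
Total dissipated: 155.667 μJ

Answer: 155.67 μJ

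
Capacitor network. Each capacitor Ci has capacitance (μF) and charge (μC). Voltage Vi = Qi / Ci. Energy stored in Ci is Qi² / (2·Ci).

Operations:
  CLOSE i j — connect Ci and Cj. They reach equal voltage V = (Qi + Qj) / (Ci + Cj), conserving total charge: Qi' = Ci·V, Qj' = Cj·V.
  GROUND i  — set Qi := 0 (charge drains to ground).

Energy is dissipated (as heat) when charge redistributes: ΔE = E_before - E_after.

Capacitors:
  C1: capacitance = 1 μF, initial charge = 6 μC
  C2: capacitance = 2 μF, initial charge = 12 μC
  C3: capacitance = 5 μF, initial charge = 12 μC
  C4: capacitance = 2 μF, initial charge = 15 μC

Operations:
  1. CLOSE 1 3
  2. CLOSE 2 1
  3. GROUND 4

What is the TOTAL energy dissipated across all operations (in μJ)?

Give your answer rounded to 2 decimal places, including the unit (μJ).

Initial: C1(1μF, Q=6μC, V=6.00V), C2(2μF, Q=12μC, V=6.00V), C3(5μF, Q=12μC, V=2.40V), C4(2μF, Q=15μC, V=7.50V)
Op 1: CLOSE 1-3: Q_total=18.00, C_total=6.00, V=3.00; Q1=3.00, Q3=15.00; dissipated=5.400
Op 2: CLOSE 2-1: Q_total=15.00, C_total=3.00, V=5.00; Q2=10.00, Q1=5.00; dissipated=3.000
Op 3: GROUND 4: Q4=0; energy lost=56.250
Total dissipated: 64.650 μJ

Answer: 64.65 μJ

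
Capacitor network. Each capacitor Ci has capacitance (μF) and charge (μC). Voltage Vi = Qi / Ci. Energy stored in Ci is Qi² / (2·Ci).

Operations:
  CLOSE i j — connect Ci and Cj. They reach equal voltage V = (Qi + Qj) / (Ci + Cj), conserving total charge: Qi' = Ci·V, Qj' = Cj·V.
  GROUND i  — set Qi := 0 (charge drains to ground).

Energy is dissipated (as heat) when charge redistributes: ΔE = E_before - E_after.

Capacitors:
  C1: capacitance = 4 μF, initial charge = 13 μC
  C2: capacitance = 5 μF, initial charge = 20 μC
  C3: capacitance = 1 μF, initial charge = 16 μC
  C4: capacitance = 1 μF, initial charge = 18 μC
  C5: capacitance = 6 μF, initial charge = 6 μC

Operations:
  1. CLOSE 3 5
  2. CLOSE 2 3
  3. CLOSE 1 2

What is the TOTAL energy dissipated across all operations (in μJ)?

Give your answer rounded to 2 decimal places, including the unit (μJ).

Answer: 97.14 μJ

Derivation:
Initial: C1(4μF, Q=13μC, V=3.25V), C2(5μF, Q=20μC, V=4.00V), C3(1μF, Q=16μC, V=16.00V), C4(1μF, Q=18μC, V=18.00V), C5(6μF, Q=6μC, V=1.00V)
Op 1: CLOSE 3-5: Q_total=22.00, C_total=7.00, V=3.14; Q3=3.14, Q5=18.86; dissipated=96.429
Op 2: CLOSE 2-3: Q_total=23.14, C_total=6.00, V=3.86; Q2=19.29, Q3=3.86; dissipated=0.306
Op 3: CLOSE 1-2: Q_total=32.29, C_total=9.00, V=3.59; Q1=14.35, Q2=17.94; dissipated=0.410
Total dissipated: 97.144 μJ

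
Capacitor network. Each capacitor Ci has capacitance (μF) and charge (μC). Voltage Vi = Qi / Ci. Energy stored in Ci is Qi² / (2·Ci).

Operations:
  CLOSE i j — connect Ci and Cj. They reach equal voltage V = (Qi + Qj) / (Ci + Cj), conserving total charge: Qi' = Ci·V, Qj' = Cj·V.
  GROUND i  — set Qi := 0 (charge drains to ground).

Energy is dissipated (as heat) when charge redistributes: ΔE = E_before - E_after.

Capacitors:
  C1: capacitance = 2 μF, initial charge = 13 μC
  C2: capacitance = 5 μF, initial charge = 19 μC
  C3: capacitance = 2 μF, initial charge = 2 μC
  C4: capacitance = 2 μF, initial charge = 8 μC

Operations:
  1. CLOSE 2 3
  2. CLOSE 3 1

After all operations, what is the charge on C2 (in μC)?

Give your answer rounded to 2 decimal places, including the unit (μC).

Initial: C1(2μF, Q=13μC, V=6.50V), C2(5μF, Q=19μC, V=3.80V), C3(2μF, Q=2μC, V=1.00V), C4(2μF, Q=8μC, V=4.00V)
Op 1: CLOSE 2-3: Q_total=21.00, C_total=7.00, V=3.00; Q2=15.00, Q3=6.00; dissipated=5.600
Op 2: CLOSE 3-1: Q_total=19.00, C_total=4.00, V=4.75; Q3=9.50, Q1=9.50; dissipated=6.125
Final charges: Q1=9.50, Q2=15.00, Q3=9.50, Q4=8.00

Answer: 15.00 μC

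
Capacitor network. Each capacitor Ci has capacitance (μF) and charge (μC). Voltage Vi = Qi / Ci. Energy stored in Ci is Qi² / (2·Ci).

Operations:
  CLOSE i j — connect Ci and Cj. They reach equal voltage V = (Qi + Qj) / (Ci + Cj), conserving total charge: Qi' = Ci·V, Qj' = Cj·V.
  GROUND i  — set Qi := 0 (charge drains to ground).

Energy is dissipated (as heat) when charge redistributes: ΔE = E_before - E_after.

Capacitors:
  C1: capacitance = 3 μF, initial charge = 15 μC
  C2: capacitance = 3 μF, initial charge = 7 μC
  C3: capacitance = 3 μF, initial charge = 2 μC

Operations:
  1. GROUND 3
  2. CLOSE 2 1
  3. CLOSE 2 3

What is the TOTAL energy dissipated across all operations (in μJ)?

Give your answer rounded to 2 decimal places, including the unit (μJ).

Initial: C1(3μF, Q=15μC, V=5.00V), C2(3μF, Q=7μC, V=2.33V), C3(3μF, Q=2μC, V=0.67V)
Op 1: GROUND 3: Q3=0; energy lost=0.667
Op 2: CLOSE 2-1: Q_total=22.00, C_total=6.00, V=3.67; Q2=11.00, Q1=11.00; dissipated=5.333
Op 3: CLOSE 2-3: Q_total=11.00, C_total=6.00, V=1.83; Q2=5.50, Q3=5.50; dissipated=10.083
Total dissipated: 16.083 μJ

Answer: 16.08 μJ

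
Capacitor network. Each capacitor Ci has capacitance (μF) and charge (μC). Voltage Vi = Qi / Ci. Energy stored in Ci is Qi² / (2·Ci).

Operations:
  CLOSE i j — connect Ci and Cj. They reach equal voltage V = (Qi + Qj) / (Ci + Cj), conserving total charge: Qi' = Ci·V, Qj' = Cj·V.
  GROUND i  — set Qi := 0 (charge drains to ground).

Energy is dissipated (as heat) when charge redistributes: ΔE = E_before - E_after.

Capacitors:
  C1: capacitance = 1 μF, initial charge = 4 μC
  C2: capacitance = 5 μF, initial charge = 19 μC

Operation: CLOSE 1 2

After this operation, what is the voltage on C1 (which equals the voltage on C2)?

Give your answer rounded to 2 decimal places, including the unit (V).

Answer: 3.83 V

Derivation:
Initial: C1(1μF, Q=4μC, V=4.00V), C2(5μF, Q=19μC, V=3.80V)
Op 1: CLOSE 1-2: Q_total=23.00, C_total=6.00, V=3.83; Q1=3.83, Q2=19.17; dissipated=0.017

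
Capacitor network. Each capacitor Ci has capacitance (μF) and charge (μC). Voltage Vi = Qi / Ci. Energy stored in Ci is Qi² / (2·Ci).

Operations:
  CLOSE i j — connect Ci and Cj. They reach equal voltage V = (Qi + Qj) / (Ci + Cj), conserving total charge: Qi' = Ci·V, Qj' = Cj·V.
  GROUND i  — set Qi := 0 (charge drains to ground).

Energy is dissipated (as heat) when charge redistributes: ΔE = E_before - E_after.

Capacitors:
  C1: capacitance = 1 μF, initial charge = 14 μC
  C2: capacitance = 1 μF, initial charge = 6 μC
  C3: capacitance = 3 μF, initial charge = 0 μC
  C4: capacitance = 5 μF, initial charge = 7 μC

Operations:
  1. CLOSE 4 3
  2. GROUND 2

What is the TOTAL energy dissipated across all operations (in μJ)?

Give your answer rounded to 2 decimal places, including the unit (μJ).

Answer: 19.84 μJ

Derivation:
Initial: C1(1μF, Q=14μC, V=14.00V), C2(1μF, Q=6μC, V=6.00V), C3(3μF, Q=0μC, V=0.00V), C4(5μF, Q=7μC, V=1.40V)
Op 1: CLOSE 4-3: Q_total=7.00, C_total=8.00, V=0.88; Q4=4.38, Q3=2.62; dissipated=1.837
Op 2: GROUND 2: Q2=0; energy lost=18.000
Total dissipated: 19.837 μJ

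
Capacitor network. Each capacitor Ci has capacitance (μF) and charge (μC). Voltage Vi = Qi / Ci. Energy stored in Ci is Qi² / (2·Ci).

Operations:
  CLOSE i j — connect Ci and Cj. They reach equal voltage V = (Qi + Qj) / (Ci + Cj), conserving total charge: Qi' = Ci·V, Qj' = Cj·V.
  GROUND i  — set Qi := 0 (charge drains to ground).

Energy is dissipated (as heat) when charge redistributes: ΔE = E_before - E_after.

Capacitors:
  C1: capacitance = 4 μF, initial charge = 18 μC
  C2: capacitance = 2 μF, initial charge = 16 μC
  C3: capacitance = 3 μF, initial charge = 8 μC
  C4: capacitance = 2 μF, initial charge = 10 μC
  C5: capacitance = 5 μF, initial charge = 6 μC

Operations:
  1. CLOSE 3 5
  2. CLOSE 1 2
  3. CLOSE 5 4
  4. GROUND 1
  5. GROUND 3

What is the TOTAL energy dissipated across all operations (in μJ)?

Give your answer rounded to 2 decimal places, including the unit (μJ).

Answer: 86.54 μJ

Derivation:
Initial: C1(4μF, Q=18μC, V=4.50V), C2(2μF, Q=16μC, V=8.00V), C3(3μF, Q=8μC, V=2.67V), C4(2μF, Q=10μC, V=5.00V), C5(5μF, Q=6μC, V=1.20V)
Op 1: CLOSE 3-5: Q_total=14.00, C_total=8.00, V=1.75; Q3=5.25, Q5=8.75; dissipated=2.017
Op 2: CLOSE 1-2: Q_total=34.00, C_total=6.00, V=5.67; Q1=22.67, Q2=11.33; dissipated=8.167
Op 3: CLOSE 5-4: Q_total=18.75, C_total=7.00, V=2.68; Q5=13.39, Q4=5.36; dissipated=7.545
Op 4: GROUND 1: Q1=0; energy lost=64.222
Op 5: GROUND 3: Q3=0; energy lost=4.594
Total dissipated: 86.544 μJ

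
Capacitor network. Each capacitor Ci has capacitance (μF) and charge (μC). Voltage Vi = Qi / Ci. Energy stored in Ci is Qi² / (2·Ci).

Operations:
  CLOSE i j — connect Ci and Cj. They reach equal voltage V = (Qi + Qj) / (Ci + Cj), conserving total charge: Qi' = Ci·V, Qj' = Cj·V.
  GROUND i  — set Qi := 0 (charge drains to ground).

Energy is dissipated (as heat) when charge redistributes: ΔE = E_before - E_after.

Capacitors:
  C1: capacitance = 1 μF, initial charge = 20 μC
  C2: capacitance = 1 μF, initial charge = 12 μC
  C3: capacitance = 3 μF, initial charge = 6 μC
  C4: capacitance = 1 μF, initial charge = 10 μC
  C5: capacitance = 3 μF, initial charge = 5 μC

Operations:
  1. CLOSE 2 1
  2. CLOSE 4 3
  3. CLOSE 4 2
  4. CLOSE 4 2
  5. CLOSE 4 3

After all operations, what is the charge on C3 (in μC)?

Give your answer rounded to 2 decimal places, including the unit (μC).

Answer: 16.50 μC

Derivation:
Initial: C1(1μF, Q=20μC, V=20.00V), C2(1μF, Q=12μC, V=12.00V), C3(3μF, Q=6μC, V=2.00V), C4(1μF, Q=10μC, V=10.00V), C5(3μF, Q=5μC, V=1.67V)
Op 1: CLOSE 2-1: Q_total=32.00, C_total=2.00, V=16.00; Q2=16.00, Q1=16.00; dissipated=16.000
Op 2: CLOSE 4-3: Q_total=16.00, C_total=4.00, V=4.00; Q4=4.00, Q3=12.00; dissipated=24.000
Op 3: CLOSE 4-2: Q_total=20.00, C_total=2.00, V=10.00; Q4=10.00, Q2=10.00; dissipated=36.000
Op 4: CLOSE 4-2: Q_total=20.00, C_total=2.00, V=10.00; Q4=10.00, Q2=10.00; dissipated=0.000
Op 5: CLOSE 4-3: Q_total=22.00, C_total=4.00, V=5.50; Q4=5.50, Q3=16.50; dissipated=13.500
Final charges: Q1=16.00, Q2=10.00, Q3=16.50, Q4=5.50, Q5=5.00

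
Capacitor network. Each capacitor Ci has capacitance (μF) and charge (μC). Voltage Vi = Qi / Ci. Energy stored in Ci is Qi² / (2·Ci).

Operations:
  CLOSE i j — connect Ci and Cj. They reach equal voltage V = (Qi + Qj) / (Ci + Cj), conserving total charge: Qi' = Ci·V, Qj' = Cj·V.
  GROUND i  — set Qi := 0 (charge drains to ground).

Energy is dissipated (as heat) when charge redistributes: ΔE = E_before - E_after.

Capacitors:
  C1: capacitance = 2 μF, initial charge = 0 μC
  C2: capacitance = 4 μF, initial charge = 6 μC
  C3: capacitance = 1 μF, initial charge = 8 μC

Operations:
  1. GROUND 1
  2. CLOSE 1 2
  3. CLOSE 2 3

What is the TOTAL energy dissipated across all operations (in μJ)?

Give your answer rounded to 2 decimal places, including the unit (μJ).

Answer: 21.10 μJ

Derivation:
Initial: C1(2μF, Q=0μC, V=0.00V), C2(4μF, Q=6μC, V=1.50V), C3(1μF, Q=8μC, V=8.00V)
Op 1: GROUND 1: Q1=0; energy lost=0.000
Op 2: CLOSE 1-2: Q_total=6.00, C_total=6.00, V=1.00; Q1=2.00, Q2=4.00; dissipated=1.500
Op 3: CLOSE 2-3: Q_total=12.00, C_total=5.00, V=2.40; Q2=9.60, Q3=2.40; dissipated=19.600
Total dissipated: 21.100 μJ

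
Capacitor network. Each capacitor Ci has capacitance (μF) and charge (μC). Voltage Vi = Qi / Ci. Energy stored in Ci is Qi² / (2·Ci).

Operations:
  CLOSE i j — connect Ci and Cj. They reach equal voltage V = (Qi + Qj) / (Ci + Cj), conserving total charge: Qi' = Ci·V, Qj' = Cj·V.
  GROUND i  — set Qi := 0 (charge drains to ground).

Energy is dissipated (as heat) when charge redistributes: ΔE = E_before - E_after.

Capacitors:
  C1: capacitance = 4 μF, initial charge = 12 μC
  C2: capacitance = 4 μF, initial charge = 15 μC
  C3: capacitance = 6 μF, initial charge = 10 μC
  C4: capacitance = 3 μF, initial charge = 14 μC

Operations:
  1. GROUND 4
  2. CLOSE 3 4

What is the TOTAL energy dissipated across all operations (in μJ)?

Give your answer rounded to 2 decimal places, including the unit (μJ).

Answer: 35.44 μJ

Derivation:
Initial: C1(4μF, Q=12μC, V=3.00V), C2(4μF, Q=15μC, V=3.75V), C3(6μF, Q=10μC, V=1.67V), C4(3μF, Q=14μC, V=4.67V)
Op 1: GROUND 4: Q4=0; energy lost=32.667
Op 2: CLOSE 3-4: Q_total=10.00, C_total=9.00, V=1.11; Q3=6.67, Q4=3.33; dissipated=2.778
Total dissipated: 35.444 μJ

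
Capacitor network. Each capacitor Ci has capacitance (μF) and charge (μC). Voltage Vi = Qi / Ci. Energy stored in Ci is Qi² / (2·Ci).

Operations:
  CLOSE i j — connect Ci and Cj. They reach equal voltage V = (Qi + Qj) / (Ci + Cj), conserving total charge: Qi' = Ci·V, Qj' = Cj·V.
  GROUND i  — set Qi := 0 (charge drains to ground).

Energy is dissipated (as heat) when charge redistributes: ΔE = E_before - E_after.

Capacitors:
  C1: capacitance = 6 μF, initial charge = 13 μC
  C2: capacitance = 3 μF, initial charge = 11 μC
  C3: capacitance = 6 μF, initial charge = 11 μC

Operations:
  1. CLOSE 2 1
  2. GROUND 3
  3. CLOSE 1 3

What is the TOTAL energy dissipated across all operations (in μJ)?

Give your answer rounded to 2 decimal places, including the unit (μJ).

Initial: C1(6μF, Q=13μC, V=2.17V), C2(3μF, Q=11μC, V=3.67V), C3(6μF, Q=11μC, V=1.83V)
Op 1: CLOSE 2-1: Q_total=24.00, C_total=9.00, V=2.67; Q2=8.00, Q1=16.00; dissipated=2.250
Op 2: GROUND 3: Q3=0; energy lost=10.083
Op 3: CLOSE 1-3: Q_total=16.00, C_total=12.00, V=1.33; Q1=8.00, Q3=8.00; dissipated=10.667
Total dissipated: 23.000 μJ

Answer: 23.00 μJ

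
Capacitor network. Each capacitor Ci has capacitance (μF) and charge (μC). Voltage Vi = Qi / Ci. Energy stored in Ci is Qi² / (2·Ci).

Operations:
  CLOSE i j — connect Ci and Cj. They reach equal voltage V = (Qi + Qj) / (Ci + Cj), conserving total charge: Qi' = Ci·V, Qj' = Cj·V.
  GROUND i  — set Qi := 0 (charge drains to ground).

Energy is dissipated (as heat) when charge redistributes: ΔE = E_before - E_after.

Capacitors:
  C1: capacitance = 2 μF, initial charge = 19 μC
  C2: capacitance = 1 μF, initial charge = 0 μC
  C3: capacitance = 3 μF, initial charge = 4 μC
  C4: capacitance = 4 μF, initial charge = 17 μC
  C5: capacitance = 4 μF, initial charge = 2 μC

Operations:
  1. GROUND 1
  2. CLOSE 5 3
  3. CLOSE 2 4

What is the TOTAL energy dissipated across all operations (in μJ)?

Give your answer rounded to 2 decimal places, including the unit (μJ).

Answer: 98.07 μJ

Derivation:
Initial: C1(2μF, Q=19μC, V=9.50V), C2(1μF, Q=0μC, V=0.00V), C3(3μF, Q=4μC, V=1.33V), C4(4μF, Q=17μC, V=4.25V), C5(4μF, Q=2μC, V=0.50V)
Op 1: GROUND 1: Q1=0; energy lost=90.250
Op 2: CLOSE 5-3: Q_total=6.00, C_total=7.00, V=0.86; Q5=3.43, Q3=2.57; dissipated=0.595
Op 3: CLOSE 2-4: Q_total=17.00, C_total=5.00, V=3.40; Q2=3.40, Q4=13.60; dissipated=7.225
Total dissipated: 98.070 μJ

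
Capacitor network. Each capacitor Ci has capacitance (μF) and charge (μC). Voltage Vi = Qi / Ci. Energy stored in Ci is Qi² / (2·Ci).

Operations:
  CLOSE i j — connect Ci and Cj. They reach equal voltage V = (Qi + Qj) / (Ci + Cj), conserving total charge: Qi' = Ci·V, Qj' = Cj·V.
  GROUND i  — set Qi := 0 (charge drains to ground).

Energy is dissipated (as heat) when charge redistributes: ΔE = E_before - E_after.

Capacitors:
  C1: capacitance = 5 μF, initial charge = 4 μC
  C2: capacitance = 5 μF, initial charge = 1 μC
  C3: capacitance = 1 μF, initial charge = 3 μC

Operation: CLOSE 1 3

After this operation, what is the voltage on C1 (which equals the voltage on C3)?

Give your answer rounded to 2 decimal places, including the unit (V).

Answer: 1.17 V

Derivation:
Initial: C1(5μF, Q=4μC, V=0.80V), C2(5μF, Q=1μC, V=0.20V), C3(1μF, Q=3μC, V=3.00V)
Op 1: CLOSE 1-3: Q_total=7.00, C_total=6.00, V=1.17; Q1=5.83, Q3=1.17; dissipated=2.017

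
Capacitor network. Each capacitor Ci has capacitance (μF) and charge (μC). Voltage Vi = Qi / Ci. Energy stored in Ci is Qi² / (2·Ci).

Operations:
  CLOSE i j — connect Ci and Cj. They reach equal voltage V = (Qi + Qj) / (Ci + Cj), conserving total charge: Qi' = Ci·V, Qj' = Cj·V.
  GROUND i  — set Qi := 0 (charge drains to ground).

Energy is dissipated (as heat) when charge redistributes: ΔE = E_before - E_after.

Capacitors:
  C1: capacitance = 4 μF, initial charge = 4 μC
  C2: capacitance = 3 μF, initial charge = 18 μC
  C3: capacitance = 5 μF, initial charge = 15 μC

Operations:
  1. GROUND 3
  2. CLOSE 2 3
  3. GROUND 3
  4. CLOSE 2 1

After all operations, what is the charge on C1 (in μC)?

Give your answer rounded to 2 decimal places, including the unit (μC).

Initial: C1(4μF, Q=4μC, V=1.00V), C2(3μF, Q=18μC, V=6.00V), C3(5μF, Q=15μC, V=3.00V)
Op 1: GROUND 3: Q3=0; energy lost=22.500
Op 2: CLOSE 2-3: Q_total=18.00, C_total=8.00, V=2.25; Q2=6.75, Q3=11.25; dissipated=33.750
Op 3: GROUND 3: Q3=0; energy lost=12.656
Op 4: CLOSE 2-1: Q_total=10.75, C_total=7.00, V=1.54; Q2=4.61, Q1=6.14; dissipated=1.339
Final charges: Q1=6.14, Q2=4.61, Q3=0.00

Answer: 6.14 μC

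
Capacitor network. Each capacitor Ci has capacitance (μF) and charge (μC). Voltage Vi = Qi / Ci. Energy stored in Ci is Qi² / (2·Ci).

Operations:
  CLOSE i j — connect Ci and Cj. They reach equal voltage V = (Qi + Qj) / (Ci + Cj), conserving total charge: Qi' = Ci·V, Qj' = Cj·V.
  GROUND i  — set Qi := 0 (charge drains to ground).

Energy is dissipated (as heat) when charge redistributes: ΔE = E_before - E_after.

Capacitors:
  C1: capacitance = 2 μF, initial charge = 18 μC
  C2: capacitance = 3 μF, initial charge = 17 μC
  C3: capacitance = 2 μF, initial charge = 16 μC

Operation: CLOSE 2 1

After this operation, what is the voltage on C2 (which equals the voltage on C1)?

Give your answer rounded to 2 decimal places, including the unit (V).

Answer: 7.00 V

Derivation:
Initial: C1(2μF, Q=18μC, V=9.00V), C2(3μF, Q=17μC, V=5.67V), C3(2μF, Q=16μC, V=8.00V)
Op 1: CLOSE 2-1: Q_total=35.00, C_total=5.00, V=7.00; Q2=21.00, Q1=14.00; dissipated=6.667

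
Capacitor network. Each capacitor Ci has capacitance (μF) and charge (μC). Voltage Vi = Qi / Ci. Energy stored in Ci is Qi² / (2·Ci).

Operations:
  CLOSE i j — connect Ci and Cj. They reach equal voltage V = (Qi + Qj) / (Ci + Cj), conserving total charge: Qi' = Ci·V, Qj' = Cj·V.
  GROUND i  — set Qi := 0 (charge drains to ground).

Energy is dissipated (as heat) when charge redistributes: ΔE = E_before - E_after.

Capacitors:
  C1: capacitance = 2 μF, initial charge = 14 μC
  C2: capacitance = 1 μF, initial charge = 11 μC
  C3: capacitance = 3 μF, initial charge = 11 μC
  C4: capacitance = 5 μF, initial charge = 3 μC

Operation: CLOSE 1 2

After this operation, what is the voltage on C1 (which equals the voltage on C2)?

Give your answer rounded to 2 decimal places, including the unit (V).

Initial: C1(2μF, Q=14μC, V=7.00V), C2(1μF, Q=11μC, V=11.00V), C3(3μF, Q=11μC, V=3.67V), C4(5μF, Q=3μC, V=0.60V)
Op 1: CLOSE 1-2: Q_total=25.00, C_total=3.00, V=8.33; Q1=16.67, Q2=8.33; dissipated=5.333

Answer: 8.33 V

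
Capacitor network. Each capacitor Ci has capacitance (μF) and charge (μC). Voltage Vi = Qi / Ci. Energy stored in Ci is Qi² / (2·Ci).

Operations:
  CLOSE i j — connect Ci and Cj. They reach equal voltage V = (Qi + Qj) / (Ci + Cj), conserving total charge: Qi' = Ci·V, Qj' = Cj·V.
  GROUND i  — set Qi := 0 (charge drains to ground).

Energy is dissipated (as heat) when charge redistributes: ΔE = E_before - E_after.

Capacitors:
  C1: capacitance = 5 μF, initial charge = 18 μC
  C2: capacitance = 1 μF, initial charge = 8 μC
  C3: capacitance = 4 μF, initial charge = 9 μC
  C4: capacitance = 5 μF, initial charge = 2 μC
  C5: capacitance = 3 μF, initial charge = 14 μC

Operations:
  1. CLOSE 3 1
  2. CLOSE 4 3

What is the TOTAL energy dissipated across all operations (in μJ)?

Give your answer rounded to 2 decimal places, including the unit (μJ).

Initial: C1(5μF, Q=18μC, V=3.60V), C2(1μF, Q=8μC, V=8.00V), C3(4μF, Q=9μC, V=2.25V), C4(5μF, Q=2μC, V=0.40V), C5(3μF, Q=14μC, V=4.67V)
Op 1: CLOSE 3-1: Q_total=27.00, C_total=9.00, V=3.00; Q3=12.00, Q1=15.00; dissipated=2.025
Op 2: CLOSE 4-3: Q_total=14.00, C_total=9.00, V=1.56; Q4=7.78, Q3=6.22; dissipated=7.511
Total dissipated: 9.536 μJ

Answer: 9.54 μJ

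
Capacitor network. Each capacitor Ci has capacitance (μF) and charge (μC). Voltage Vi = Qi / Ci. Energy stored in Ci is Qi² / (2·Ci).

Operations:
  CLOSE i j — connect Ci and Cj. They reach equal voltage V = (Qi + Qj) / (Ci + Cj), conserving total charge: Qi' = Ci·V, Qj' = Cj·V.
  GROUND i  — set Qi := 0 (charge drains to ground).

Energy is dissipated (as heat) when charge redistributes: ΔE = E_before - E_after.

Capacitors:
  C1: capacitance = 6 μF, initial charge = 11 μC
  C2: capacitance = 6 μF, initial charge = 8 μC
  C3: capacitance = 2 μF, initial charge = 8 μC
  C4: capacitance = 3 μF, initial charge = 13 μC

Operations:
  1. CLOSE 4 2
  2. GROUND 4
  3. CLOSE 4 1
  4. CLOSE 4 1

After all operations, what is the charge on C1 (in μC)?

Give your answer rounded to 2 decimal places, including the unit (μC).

Initial: C1(6μF, Q=11μC, V=1.83V), C2(6μF, Q=8μC, V=1.33V), C3(2μF, Q=8μC, V=4.00V), C4(3μF, Q=13μC, V=4.33V)
Op 1: CLOSE 4-2: Q_total=21.00, C_total=9.00, V=2.33; Q4=7.00, Q2=14.00; dissipated=9.000
Op 2: GROUND 4: Q4=0; energy lost=8.167
Op 3: CLOSE 4-1: Q_total=11.00, C_total=9.00, V=1.22; Q4=3.67, Q1=7.33; dissipated=3.361
Op 4: CLOSE 4-1: Q_total=11.00, C_total=9.00, V=1.22; Q4=3.67, Q1=7.33; dissipated=0.000
Final charges: Q1=7.33, Q2=14.00, Q3=8.00, Q4=3.67

Answer: 7.33 μC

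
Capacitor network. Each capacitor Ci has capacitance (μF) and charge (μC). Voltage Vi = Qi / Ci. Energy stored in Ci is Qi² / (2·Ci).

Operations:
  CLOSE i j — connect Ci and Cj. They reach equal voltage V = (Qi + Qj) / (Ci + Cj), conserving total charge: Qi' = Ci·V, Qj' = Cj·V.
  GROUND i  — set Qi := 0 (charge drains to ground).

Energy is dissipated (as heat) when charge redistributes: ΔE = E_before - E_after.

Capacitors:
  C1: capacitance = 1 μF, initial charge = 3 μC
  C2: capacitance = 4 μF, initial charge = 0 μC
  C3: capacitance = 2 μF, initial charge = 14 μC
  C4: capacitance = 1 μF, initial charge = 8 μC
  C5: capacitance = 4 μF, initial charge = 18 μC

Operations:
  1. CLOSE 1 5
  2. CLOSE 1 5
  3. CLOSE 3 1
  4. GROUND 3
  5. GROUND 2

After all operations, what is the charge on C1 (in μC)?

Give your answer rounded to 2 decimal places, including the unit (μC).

Initial: C1(1μF, Q=3μC, V=3.00V), C2(4μF, Q=0μC, V=0.00V), C3(2μF, Q=14μC, V=7.00V), C4(1μF, Q=8μC, V=8.00V), C5(4μF, Q=18μC, V=4.50V)
Op 1: CLOSE 1-5: Q_total=21.00, C_total=5.00, V=4.20; Q1=4.20, Q5=16.80; dissipated=0.900
Op 2: CLOSE 1-5: Q_total=21.00, C_total=5.00, V=4.20; Q1=4.20, Q5=16.80; dissipated=0.000
Op 3: CLOSE 3-1: Q_total=18.20, C_total=3.00, V=6.07; Q3=12.13, Q1=6.07; dissipated=2.613
Op 4: GROUND 3: Q3=0; energy lost=36.804
Op 5: GROUND 2: Q2=0; energy lost=0.000
Final charges: Q1=6.07, Q2=0.00, Q3=0.00, Q4=8.00, Q5=16.80

Answer: 6.07 μC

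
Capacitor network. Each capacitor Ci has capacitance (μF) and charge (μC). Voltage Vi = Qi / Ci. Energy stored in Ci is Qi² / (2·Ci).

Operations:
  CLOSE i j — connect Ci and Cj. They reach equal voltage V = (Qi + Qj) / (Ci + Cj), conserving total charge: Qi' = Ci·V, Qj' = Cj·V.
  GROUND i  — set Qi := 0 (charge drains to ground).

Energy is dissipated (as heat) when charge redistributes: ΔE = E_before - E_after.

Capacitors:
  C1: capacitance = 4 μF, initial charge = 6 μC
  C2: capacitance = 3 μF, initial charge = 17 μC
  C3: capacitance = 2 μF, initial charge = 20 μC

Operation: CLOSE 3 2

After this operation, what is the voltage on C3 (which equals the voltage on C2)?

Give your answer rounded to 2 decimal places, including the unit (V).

Initial: C1(4μF, Q=6μC, V=1.50V), C2(3μF, Q=17μC, V=5.67V), C3(2μF, Q=20μC, V=10.00V)
Op 1: CLOSE 3-2: Q_total=37.00, C_total=5.00, V=7.40; Q3=14.80, Q2=22.20; dissipated=11.267

Answer: 7.40 V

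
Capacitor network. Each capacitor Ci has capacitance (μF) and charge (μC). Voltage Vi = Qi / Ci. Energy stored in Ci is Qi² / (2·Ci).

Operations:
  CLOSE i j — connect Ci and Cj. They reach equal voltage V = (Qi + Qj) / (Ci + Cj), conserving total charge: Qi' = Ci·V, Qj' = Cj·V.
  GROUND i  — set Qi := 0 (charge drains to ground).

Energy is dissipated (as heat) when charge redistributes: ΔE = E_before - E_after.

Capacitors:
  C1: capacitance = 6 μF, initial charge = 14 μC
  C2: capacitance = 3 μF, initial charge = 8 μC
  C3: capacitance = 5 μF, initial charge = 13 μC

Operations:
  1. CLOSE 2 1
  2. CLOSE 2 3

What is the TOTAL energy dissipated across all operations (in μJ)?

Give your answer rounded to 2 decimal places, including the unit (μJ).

Answer: 0.13 μJ

Derivation:
Initial: C1(6μF, Q=14μC, V=2.33V), C2(3μF, Q=8μC, V=2.67V), C3(5μF, Q=13μC, V=2.60V)
Op 1: CLOSE 2-1: Q_total=22.00, C_total=9.00, V=2.44; Q2=7.33, Q1=14.67; dissipated=0.111
Op 2: CLOSE 2-3: Q_total=20.33, C_total=8.00, V=2.54; Q2=7.62, Q3=12.71; dissipated=0.023
Total dissipated: 0.134 μJ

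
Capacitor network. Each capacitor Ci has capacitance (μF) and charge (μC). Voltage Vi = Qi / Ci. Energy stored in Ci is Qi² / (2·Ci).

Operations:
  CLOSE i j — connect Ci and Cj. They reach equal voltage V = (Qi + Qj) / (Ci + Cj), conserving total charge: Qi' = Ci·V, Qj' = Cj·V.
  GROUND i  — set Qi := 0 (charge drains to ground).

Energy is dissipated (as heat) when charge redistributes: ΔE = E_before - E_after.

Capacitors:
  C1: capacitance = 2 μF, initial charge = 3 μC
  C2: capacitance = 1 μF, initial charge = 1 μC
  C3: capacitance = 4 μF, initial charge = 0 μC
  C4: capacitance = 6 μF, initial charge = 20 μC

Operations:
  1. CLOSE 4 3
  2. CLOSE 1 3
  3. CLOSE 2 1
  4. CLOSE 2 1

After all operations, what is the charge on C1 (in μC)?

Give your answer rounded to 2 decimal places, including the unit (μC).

Answer: 3.11 μC

Derivation:
Initial: C1(2μF, Q=3μC, V=1.50V), C2(1μF, Q=1μC, V=1.00V), C3(4μF, Q=0μC, V=0.00V), C4(6μF, Q=20μC, V=3.33V)
Op 1: CLOSE 4-3: Q_total=20.00, C_total=10.00, V=2.00; Q4=12.00, Q3=8.00; dissipated=13.333
Op 2: CLOSE 1-3: Q_total=11.00, C_total=6.00, V=1.83; Q1=3.67, Q3=7.33; dissipated=0.167
Op 3: CLOSE 2-1: Q_total=4.67, C_total=3.00, V=1.56; Q2=1.56, Q1=3.11; dissipated=0.231
Op 4: CLOSE 2-1: Q_total=4.67, C_total=3.00, V=1.56; Q2=1.56, Q1=3.11; dissipated=0.000
Final charges: Q1=3.11, Q2=1.56, Q3=7.33, Q4=12.00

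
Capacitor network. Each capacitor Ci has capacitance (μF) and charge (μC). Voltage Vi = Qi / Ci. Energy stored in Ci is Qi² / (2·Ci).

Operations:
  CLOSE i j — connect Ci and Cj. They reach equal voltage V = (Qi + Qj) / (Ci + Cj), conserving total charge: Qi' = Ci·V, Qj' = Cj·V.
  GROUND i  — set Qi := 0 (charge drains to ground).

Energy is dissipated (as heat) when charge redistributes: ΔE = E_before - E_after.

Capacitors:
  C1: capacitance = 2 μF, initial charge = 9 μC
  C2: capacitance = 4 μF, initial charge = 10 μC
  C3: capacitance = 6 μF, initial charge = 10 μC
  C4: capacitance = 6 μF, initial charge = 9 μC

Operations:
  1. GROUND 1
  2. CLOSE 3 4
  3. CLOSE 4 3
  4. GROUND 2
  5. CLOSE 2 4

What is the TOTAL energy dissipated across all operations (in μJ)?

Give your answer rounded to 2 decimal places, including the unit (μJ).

Initial: C1(2μF, Q=9μC, V=4.50V), C2(4μF, Q=10μC, V=2.50V), C3(6μF, Q=10μC, V=1.67V), C4(6μF, Q=9μC, V=1.50V)
Op 1: GROUND 1: Q1=0; energy lost=20.250
Op 2: CLOSE 3-4: Q_total=19.00, C_total=12.00, V=1.58; Q3=9.50, Q4=9.50; dissipated=0.042
Op 3: CLOSE 4-3: Q_total=19.00, C_total=12.00, V=1.58; Q4=9.50, Q3=9.50; dissipated=0.000
Op 4: GROUND 2: Q2=0; energy lost=12.500
Op 5: CLOSE 2-4: Q_total=9.50, C_total=10.00, V=0.95; Q2=3.80, Q4=5.70; dissipated=3.008
Total dissipated: 35.800 μJ

Answer: 35.80 μJ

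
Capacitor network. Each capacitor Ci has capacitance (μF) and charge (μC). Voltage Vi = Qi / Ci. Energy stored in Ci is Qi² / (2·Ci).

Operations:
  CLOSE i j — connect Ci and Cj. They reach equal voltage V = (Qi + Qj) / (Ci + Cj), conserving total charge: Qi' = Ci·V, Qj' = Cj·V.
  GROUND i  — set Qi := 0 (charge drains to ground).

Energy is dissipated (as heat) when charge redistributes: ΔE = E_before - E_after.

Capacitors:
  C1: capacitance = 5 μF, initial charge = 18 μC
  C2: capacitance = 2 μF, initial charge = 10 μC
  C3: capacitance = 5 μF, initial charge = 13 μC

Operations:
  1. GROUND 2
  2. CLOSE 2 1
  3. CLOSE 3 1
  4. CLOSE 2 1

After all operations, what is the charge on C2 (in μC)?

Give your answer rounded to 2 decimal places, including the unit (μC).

Answer: 5.16 μC

Derivation:
Initial: C1(5μF, Q=18μC, V=3.60V), C2(2μF, Q=10μC, V=5.00V), C3(5μF, Q=13μC, V=2.60V)
Op 1: GROUND 2: Q2=0; energy lost=25.000
Op 2: CLOSE 2-1: Q_total=18.00, C_total=7.00, V=2.57; Q2=5.14, Q1=12.86; dissipated=9.257
Op 3: CLOSE 3-1: Q_total=25.86, C_total=10.00, V=2.59; Q3=12.93, Q1=12.93; dissipated=0.001
Op 4: CLOSE 2-1: Q_total=18.07, C_total=7.00, V=2.58; Q2=5.16, Q1=12.91; dissipated=0.000
Final charges: Q1=12.91, Q2=5.16, Q3=12.93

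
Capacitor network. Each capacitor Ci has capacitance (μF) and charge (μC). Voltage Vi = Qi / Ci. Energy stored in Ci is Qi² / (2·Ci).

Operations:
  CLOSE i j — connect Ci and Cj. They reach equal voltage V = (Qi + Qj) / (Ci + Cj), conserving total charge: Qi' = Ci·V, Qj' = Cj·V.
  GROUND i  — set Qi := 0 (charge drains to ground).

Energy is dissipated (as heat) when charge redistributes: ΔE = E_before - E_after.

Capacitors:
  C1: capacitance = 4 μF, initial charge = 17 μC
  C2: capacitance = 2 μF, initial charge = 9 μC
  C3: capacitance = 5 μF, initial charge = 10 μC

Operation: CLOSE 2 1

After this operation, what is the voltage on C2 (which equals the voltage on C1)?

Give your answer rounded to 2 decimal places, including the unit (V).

Answer: 4.33 V

Derivation:
Initial: C1(4μF, Q=17μC, V=4.25V), C2(2μF, Q=9μC, V=4.50V), C3(5μF, Q=10μC, V=2.00V)
Op 1: CLOSE 2-1: Q_total=26.00, C_total=6.00, V=4.33; Q2=8.67, Q1=17.33; dissipated=0.042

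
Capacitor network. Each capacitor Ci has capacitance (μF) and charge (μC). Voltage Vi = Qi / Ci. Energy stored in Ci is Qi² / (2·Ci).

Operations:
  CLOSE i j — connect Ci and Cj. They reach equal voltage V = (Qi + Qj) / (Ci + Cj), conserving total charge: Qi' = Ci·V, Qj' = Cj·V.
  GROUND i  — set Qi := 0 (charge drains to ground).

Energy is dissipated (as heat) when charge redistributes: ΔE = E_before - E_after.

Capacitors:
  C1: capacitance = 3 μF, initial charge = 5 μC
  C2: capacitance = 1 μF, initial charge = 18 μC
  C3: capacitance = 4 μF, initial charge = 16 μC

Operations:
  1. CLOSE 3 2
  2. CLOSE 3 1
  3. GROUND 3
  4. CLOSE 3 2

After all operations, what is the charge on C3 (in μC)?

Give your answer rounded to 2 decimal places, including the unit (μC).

Answer: 5.44 μC

Derivation:
Initial: C1(3μF, Q=5μC, V=1.67V), C2(1μF, Q=18μC, V=18.00V), C3(4μF, Q=16μC, V=4.00V)
Op 1: CLOSE 3-2: Q_total=34.00, C_total=5.00, V=6.80; Q3=27.20, Q2=6.80; dissipated=78.400
Op 2: CLOSE 3-1: Q_total=32.20, C_total=7.00, V=4.60; Q3=18.40, Q1=13.80; dissipated=22.587
Op 3: GROUND 3: Q3=0; energy lost=42.320
Op 4: CLOSE 3-2: Q_total=6.80, C_total=5.00, V=1.36; Q3=5.44, Q2=1.36; dissipated=18.496
Final charges: Q1=13.80, Q2=1.36, Q3=5.44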